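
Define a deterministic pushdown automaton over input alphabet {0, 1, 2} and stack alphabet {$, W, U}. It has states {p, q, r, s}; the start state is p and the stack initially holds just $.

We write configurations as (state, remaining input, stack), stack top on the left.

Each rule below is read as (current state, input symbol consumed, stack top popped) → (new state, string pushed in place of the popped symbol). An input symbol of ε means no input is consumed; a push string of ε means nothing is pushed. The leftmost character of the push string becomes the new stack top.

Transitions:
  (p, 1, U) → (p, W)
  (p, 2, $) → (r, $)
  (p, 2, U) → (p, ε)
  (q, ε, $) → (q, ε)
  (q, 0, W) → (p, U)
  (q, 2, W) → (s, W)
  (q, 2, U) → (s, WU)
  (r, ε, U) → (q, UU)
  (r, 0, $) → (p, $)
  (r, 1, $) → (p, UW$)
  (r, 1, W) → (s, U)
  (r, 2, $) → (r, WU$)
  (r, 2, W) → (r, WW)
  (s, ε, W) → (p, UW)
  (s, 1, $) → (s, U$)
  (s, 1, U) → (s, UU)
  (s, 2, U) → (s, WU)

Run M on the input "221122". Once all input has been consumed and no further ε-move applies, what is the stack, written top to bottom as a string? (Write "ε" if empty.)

(p, 221122, $) ⊢ (r, 21122, $) ⊢ (r, 1122, WU$) ⊢ (s, 122, UU$) ⊢ (s, 22, UUU$) ⊢ (s, 2, WUUU$) ⊢ (p, 2, UWUUU$) ⊢ (p, ε, WUUU$)
All input consumed in state p with stack WUUU$.

WUUU$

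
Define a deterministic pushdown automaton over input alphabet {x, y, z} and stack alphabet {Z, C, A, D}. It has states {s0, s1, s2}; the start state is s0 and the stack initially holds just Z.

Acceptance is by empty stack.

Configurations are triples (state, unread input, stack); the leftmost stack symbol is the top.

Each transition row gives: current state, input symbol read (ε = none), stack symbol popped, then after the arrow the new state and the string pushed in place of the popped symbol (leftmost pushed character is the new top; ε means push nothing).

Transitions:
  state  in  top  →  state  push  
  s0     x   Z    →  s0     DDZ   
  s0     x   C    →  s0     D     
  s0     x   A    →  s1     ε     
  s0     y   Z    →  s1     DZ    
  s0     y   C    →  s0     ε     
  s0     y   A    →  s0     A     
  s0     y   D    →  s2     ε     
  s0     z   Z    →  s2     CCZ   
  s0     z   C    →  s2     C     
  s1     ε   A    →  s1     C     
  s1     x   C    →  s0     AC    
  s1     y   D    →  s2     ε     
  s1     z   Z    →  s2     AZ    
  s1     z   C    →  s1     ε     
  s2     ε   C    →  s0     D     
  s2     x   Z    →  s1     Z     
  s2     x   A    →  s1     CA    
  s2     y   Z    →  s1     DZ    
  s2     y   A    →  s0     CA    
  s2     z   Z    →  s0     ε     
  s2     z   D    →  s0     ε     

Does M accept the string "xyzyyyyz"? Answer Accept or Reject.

(s0, xyzyyyyz, Z) ⊢ (s0, yzyyyyz, DDZ) ⊢ (s2, zyyyyz, DZ) ⊢ (s0, yyyyz, Z) ⊢ (s1, yyyz, DZ) ⊢ (s2, yyz, Z) ⊢ (s1, yz, DZ) ⊢ (s2, z, Z) ⊢ (s0, ε, ε)
All input consumed and the stack is empty.

Accept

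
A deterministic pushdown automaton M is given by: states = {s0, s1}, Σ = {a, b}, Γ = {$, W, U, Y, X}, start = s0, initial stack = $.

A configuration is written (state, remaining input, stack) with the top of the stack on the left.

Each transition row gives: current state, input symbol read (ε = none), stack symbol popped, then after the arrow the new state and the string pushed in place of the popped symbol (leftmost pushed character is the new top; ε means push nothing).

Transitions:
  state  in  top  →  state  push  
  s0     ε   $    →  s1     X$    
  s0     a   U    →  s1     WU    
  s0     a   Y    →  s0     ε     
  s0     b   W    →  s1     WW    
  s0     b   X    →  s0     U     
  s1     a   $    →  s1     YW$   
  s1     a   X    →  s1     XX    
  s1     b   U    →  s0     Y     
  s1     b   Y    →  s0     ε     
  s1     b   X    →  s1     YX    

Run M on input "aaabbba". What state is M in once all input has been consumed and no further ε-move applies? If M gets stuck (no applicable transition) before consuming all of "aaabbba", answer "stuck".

s1

(s0, aaabbba, $)
  ε-move, top $: go to s1, push X$ → (s1, aaabbba, X$)
  read a, top X: go to s1, push XX → (s1, aabbba, XX$)
  read a, top X: go to s1, push XX → (s1, abbba, XXX$)
  read a, top X: go to s1, push XX → (s1, bbba, XXXX$)
  read b, top X: go to s1, push YX → (s1, bba, YXXXX$)
  read b, top Y: go to s0, push ε → (s0, ba, XXXX$)
  read b, top X: go to s0, push U → (s0, a, UXXX$)
  read a, top U: go to s1, push WU → (s1, ε, WUXXX$)
All input consumed; M is in state s1.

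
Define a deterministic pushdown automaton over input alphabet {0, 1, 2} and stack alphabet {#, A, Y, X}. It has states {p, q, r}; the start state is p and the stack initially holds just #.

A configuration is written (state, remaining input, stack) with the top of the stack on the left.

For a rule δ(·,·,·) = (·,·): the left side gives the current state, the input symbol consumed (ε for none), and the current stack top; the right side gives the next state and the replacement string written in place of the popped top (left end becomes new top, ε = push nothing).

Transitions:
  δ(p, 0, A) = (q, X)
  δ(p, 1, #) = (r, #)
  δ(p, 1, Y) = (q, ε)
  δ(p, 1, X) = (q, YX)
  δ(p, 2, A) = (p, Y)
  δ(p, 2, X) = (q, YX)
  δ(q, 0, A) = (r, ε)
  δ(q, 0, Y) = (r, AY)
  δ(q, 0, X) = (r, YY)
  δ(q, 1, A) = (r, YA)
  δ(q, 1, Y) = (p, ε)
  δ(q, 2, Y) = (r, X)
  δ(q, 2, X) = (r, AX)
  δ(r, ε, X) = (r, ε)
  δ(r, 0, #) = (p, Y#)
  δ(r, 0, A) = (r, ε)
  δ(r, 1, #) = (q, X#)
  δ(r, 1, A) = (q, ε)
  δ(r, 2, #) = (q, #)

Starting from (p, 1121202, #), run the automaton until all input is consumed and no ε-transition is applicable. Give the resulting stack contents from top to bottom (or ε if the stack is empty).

(p, 1121202, #)
  read 1, top #: go to r, push # → (r, 121202, #)
  read 1, top #: go to q, push X# → (q, 21202, X#)
  read 2, top X: go to r, push AX → (r, 1202, AX#)
  read 1, top A: go to q, push ε → (q, 202, X#)
  read 2, top X: go to r, push AX → (r, 02, AX#)
  read 0, top A: go to r, push ε → (r, 2, X#)
  ε-move, top X: go to r, push ε → (r, 2, #)
  read 2, top #: go to q, push # → (q, ε, #)
All input consumed in state q with stack #.

#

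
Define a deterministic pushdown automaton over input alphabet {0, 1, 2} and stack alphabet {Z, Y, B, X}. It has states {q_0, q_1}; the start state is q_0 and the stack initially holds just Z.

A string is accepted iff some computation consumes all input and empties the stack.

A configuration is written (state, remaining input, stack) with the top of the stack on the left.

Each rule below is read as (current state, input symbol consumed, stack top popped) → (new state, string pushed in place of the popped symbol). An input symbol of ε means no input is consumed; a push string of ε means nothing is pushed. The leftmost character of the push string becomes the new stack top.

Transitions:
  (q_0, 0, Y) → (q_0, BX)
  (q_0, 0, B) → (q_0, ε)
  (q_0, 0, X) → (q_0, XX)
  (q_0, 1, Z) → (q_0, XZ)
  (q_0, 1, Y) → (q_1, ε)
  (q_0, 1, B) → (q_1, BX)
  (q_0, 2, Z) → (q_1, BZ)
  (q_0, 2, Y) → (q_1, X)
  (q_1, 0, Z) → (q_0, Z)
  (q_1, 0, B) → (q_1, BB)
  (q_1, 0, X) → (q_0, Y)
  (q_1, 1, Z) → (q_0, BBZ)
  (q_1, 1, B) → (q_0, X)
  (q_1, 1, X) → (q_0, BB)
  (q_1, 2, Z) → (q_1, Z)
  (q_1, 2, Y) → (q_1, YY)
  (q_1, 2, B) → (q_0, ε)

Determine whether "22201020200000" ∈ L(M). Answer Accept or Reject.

Reject

(q_0, 22201020200000, Z)
  read 2, top Z: go to q_1, push BZ → (q_1, 2201020200000, BZ)
  read 2, top B: go to q_0, push ε → (q_0, 201020200000, Z)
  read 2, top Z: go to q_1, push BZ → (q_1, 01020200000, BZ)
  read 0, top B: go to q_1, push BB → (q_1, 1020200000, BBZ)
  read 1, top B: go to q_0, push X → (q_0, 020200000, XBZ)
  read 0, top X: go to q_0, push XX → (q_0, 20200000, XXBZ)
No transition applies at (q_0, 20200000, XXBZ); input not fully consumed.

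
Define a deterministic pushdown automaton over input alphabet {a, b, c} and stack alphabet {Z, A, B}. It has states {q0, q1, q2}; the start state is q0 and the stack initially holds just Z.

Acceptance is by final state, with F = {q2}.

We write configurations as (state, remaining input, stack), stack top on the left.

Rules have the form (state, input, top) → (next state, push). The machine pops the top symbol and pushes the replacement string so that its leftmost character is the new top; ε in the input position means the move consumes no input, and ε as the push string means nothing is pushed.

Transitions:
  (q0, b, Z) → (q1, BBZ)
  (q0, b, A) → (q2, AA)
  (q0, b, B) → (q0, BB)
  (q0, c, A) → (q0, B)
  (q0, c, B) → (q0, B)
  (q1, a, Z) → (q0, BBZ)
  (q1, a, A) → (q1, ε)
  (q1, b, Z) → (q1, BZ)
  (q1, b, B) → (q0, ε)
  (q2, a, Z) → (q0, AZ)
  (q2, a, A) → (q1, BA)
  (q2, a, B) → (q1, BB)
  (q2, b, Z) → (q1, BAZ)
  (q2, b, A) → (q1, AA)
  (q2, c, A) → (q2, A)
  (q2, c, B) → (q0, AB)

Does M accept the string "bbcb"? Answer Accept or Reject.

Reject

(q0, bbcb, Z)
  read b, top Z: go to q1, push BBZ → (q1, bcb, BBZ)
  read b, top B: go to q0, push ε → (q0, cb, BZ)
  read c, top B: go to q0, push B → (q0, b, BZ)
  read b, top B: go to q0, push BB → (q0, ε, BBZ)
All input consumed; state q0 ∉ F and no further ε-move applies.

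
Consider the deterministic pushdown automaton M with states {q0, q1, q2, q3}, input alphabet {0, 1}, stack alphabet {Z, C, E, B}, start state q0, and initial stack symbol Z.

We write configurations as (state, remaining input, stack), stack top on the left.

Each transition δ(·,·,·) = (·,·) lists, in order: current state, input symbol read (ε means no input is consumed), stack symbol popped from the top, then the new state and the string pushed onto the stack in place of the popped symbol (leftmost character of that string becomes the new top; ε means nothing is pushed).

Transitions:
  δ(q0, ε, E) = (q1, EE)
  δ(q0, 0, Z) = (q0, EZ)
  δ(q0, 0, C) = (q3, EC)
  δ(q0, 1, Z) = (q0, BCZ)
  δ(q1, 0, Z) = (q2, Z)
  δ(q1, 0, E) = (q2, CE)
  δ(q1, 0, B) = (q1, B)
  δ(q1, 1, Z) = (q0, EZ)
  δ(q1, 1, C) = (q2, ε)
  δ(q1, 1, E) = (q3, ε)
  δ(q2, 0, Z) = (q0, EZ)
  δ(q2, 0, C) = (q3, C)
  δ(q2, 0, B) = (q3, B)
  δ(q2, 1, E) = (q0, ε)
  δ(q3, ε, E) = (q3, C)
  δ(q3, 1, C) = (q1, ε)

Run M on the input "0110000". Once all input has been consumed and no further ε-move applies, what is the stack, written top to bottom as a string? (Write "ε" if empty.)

CEEZ

(q0, 0110000, Z)
  read 0, top Z: go to q0, push EZ → (q0, 110000, EZ)
  ε-move, top E: go to q1, push EE → (q1, 110000, EEZ)
  read 1, top E: go to q3, push ε → (q3, 10000, EZ)
  ε-move, top E: go to q3, push C → (q3, 10000, CZ)
  read 1, top C: go to q1, push ε → (q1, 0000, Z)
  read 0, top Z: go to q2, push Z → (q2, 000, Z)
  read 0, top Z: go to q0, push EZ → (q0, 00, EZ)
  ε-move, top E: go to q1, push EE → (q1, 00, EEZ)
  read 0, top E: go to q2, push CE → (q2, 0, CEEZ)
  read 0, top C: go to q3, push C → (q3, ε, CEEZ)
All input consumed in state q3 with stack CEEZ.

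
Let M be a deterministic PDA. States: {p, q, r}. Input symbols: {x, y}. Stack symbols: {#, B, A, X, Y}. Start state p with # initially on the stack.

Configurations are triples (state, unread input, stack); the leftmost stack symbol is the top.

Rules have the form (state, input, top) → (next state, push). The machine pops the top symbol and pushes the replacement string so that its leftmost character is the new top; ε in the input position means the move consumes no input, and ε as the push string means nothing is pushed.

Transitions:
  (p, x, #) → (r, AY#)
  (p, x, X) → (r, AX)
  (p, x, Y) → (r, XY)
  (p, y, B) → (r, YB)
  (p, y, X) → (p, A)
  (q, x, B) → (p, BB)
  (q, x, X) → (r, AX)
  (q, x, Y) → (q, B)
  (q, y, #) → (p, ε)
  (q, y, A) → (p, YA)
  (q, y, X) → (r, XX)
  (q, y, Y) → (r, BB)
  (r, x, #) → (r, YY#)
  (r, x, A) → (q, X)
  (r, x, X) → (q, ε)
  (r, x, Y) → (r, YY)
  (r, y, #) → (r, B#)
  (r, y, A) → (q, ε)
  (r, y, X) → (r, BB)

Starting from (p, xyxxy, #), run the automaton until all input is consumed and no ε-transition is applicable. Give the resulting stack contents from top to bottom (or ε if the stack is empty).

YBB#

(p, xyxxy, #)
  read x, top #: go to r, push AY# → (r, yxxy, AY#)
  read y, top A: go to q, push ε → (q, xxy, Y#)
  read x, top Y: go to q, push B → (q, xy, B#)
  read x, top B: go to p, push BB → (p, y, BB#)
  read y, top B: go to r, push YB → (r, ε, YBB#)
All input consumed in state r with stack YBB#.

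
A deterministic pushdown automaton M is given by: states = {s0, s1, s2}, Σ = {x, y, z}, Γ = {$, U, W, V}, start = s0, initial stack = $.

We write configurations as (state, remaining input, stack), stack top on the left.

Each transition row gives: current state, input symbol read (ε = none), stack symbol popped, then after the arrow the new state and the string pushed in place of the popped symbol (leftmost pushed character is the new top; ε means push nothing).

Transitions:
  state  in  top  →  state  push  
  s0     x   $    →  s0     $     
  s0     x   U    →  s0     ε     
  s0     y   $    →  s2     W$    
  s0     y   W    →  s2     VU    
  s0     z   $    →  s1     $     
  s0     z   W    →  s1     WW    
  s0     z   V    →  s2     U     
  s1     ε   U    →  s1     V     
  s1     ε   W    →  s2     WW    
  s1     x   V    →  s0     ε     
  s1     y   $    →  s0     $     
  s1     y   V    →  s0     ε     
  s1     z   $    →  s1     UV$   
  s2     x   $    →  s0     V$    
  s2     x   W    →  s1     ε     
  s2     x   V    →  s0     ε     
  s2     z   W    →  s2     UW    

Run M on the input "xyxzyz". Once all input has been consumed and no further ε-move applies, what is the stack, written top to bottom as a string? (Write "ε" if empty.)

U$

(s0, xyxzyz, $)
  read x, top $: go to s0, push $ → (s0, yxzyz, $)
  read y, top $: go to s2, push W$ → (s2, xzyz, W$)
  read x, top W: go to s1, push ε → (s1, zyz, $)
  read z, top $: go to s1, push UV$ → (s1, yz, UV$)
  ε-move, top U: go to s1, push V → (s1, yz, VV$)
  read y, top V: go to s0, push ε → (s0, z, V$)
  read z, top V: go to s2, push U → (s2, ε, U$)
All input consumed in state s2 with stack U$.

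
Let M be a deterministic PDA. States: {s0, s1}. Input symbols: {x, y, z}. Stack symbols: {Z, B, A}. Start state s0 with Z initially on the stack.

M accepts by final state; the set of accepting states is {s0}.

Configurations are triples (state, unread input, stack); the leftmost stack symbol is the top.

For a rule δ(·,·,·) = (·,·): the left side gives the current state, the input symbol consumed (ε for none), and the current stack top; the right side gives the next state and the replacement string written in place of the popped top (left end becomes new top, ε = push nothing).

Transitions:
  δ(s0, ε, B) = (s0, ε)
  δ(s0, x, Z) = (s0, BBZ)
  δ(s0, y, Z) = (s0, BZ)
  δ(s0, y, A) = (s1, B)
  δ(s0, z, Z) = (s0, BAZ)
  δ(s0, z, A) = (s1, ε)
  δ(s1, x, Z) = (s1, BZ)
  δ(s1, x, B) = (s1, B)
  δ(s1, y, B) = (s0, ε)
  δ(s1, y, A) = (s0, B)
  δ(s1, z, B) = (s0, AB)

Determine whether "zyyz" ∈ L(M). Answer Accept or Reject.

Accept

(s0, zyyz, Z) ⊢ (s0, yyz, BAZ) ⊢ (s0, yyz, AZ) ⊢ (s1, yz, BZ) ⊢ (s0, z, Z) ⊢ (s0, ε, BAZ)
All input consumed; state s0 ∈ F.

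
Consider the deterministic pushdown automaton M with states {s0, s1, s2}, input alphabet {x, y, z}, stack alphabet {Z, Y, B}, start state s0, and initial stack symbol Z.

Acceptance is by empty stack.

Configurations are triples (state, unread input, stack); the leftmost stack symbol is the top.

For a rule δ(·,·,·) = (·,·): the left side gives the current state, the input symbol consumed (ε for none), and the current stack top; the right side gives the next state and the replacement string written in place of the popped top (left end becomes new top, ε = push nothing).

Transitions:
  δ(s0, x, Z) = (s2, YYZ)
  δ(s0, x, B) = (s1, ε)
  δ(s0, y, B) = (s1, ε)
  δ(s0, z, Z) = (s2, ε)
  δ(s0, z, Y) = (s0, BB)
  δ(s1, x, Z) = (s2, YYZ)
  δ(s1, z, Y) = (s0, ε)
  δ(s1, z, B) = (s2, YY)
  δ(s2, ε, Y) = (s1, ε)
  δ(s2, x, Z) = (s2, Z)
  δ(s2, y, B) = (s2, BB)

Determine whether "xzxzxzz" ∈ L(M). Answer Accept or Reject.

Accept

(s0, xzxzxzz, Z)
  read x, top Z: go to s2, push YYZ → (s2, zxzxzz, YYZ)
  ε-move, top Y: go to s1, push ε → (s1, zxzxzz, YZ)
  read z, top Y: go to s0, push ε → (s0, xzxzz, Z)
  read x, top Z: go to s2, push YYZ → (s2, zxzz, YYZ)
  ε-move, top Y: go to s1, push ε → (s1, zxzz, YZ)
  read z, top Y: go to s0, push ε → (s0, xzz, Z)
  read x, top Z: go to s2, push YYZ → (s2, zz, YYZ)
  ε-move, top Y: go to s1, push ε → (s1, zz, YZ)
  read z, top Y: go to s0, push ε → (s0, z, Z)
  read z, top Z: go to s2, push ε → (s2, ε, ε)
All input consumed and the stack is empty.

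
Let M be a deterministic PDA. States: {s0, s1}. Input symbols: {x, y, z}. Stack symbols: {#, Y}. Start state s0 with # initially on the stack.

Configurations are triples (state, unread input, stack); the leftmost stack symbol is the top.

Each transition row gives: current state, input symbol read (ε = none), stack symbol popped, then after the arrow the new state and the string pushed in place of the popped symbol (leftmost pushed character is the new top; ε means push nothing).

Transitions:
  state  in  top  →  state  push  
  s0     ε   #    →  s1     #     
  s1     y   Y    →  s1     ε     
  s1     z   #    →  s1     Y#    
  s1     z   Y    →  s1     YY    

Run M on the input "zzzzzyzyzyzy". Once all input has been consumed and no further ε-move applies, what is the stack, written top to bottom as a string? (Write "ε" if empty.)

(s0, zzzzzyzyzyzy, #) ⊢ (s1, zzzzzyzyzyzy, #) ⊢ (s1, zzzzyzyzyzy, Y#) ⊢ (s1, zzzyzyzyzy, YY#) ⊢ (s1, zzyzyzyzy, YYY#) ⊢ (s1, zyzyzyzy, YYYY#) ⊢ (s1, yzyzyzy, YYYYY#) ⊢ (s1, zyzyzy, YYYY#) ⊢ (s1, yzyzy, YYYYY#) ⊢ (s1, zyzy, YYYY#) ⊢ (s1, yzy, YYYYY#) ⊢ (s1, zy, YYYY#) ⊢ (s1, y, YYYYY#) ⊢ (s1, ε, YYYY#)
All input consumed in state s1 with stack YYYY#.

YYYY#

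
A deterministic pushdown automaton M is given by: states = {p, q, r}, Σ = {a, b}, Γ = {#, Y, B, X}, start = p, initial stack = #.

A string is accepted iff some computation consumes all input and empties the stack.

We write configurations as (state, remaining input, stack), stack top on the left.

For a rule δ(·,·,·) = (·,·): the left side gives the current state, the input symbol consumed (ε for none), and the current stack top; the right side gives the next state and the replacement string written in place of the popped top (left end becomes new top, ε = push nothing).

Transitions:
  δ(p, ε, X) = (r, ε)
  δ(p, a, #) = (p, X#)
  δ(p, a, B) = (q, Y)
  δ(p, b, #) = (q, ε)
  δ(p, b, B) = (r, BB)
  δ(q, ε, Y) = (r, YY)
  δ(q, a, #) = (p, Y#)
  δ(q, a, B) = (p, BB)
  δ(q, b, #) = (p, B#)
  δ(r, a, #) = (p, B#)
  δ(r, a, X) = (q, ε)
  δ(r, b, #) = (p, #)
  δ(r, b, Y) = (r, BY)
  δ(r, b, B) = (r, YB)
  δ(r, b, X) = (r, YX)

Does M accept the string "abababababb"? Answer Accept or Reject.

Accept

(p, abababababb, #)
  read a, top #: go to p, push X# → (p, bababababb, X#)
  ε-move, top X: go to r, push ε → (r, bababababb, #)
  read b, top #: go to p, push # → (p, ababababb, #)
  read a, top #: go to p, push X# → (p, babababb, X#)
  ε-move, top X: go to r, push ε → (r, babababb, #)
  read b, top #: go to p, push # → (p, abababb, #)
  read a, top #: go to p, push X# → (p, bababb, X#)
  ε-move, top X: go to r, push ε → (r, bababb, #)
  read b, top #: go to p, push # → (p, ababb, #)
  read a, top #: go to p, push X# → (p, babb, X#)
  ε-move, top X: go to r, push ε → (r, babb, #)
  read b, top #: go to p, push # → (p, abb, #)
  read a, top #: go to p, push X# → (p, bb, X#)
  ε-move, top X: go to r, push ε → (r, bb, #)
  read b, top #: go to p, push # → (p, b, #)
  read b, top #: go to q, push ε → (q, ε, ε)
All input consumed and the stack is empty.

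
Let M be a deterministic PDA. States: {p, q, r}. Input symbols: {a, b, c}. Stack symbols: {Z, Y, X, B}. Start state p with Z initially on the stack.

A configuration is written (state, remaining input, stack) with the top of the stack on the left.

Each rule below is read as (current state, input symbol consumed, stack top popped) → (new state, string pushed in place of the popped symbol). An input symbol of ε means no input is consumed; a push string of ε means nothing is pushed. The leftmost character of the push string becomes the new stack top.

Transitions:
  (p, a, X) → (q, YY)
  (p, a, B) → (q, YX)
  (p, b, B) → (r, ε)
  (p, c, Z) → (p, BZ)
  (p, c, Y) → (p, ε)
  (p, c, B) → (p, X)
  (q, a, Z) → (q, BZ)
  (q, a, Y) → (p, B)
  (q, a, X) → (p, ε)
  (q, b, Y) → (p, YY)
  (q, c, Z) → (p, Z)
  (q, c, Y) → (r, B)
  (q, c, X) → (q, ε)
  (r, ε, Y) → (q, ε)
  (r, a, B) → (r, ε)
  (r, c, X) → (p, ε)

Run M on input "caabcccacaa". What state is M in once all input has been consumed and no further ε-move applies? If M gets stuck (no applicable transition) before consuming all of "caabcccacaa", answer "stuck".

q

(p, caabcccacaa, Z)
  read c, top Z: go to p, push BZ → (p, aabcccacaa, BZ)
  read a, top B: go to q, push YX → (q, abcccacaa, YXZ)
  read a, top Y: go to p, push B → (p, bcccacaa, BXZ)
  read b, top B: go to r, push ε → (r, cccacaa, XZ)
  read c, top X: go to p, push ε → (p, ccacaa, Z)
  read c, top Z: go to p, push BZ → (p, cacaa, BZ)
  read c, top B: go to p, push X → (p, acaa, XZ)
  read a, top X: go to q, push YY → (q, caa, YYZ)
  read c, top Y: go to r, push B → (r, aa, BYZ)
  read a, top B: go to r, push ε → (r, a, YZ)
  ε-move, top Y: go to q, push ε → (q, a, Z)
  read a, top Z: go to q, push BZ → (q, ε, BZ)
All input consumed; M is in state q.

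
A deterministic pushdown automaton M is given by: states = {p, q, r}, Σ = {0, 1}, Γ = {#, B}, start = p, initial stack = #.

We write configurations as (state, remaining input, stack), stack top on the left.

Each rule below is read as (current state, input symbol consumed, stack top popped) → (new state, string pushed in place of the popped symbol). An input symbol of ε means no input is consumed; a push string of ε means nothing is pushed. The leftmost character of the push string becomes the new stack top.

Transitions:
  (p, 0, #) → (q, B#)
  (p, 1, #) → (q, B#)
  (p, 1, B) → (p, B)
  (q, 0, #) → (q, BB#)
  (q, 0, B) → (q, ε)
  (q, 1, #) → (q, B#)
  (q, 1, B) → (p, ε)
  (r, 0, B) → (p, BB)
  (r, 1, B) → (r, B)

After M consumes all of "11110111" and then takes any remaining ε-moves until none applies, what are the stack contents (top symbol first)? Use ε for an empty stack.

(p, 11110111, #)
  read 1, top #: go to q, push B# → (q, 1110111, B#)
  read 1, top B: go to p, push ε → (p, 110111, #)
  read 1, top #: go to q, push B# → (q, 10111, B#)
  read 1, top B: go to p, push ε → (p, 0111, #)
  read 0, top #: go to q, push B# → (q, 111, B#)
  read 1, top B: go to p, push ε → (p, 11, #)
  read 1, top #: go to q, push B# → (q, 1, B#)
  read 1, top B: go to p, push ε → (p, ε, #)
All input consumed in state p with stack #.

#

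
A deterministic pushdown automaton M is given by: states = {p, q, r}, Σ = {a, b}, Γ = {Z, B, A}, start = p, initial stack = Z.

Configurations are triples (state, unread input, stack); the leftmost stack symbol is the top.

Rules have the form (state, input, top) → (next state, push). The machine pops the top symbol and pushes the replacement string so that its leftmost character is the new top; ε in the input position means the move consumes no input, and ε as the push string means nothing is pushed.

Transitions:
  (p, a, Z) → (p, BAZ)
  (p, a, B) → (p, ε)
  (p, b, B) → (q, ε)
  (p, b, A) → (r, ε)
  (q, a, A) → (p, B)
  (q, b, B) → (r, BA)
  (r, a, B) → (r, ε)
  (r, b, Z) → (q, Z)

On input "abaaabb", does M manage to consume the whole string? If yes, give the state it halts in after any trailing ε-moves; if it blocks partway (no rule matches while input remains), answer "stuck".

(p, abaaabb, Z)
  read a, top Z: go to p, push BAZ → (p, baaabb, BAZ)
  read b, top B: go to q, push ε → (q, aaabb, AZ)
  read a, top A: go to p, push B → (p, aabb, BZ)
  read a, top B: go to p, push ε → (p, abb, Z)
  read a, top Z: go to p, push BAZ → (p, bb, BAZ)
  read b, top B: go to q, push ε → (q, b, AZ)
No transition for (q, b, top A); M blocks with input b remaining.

stuck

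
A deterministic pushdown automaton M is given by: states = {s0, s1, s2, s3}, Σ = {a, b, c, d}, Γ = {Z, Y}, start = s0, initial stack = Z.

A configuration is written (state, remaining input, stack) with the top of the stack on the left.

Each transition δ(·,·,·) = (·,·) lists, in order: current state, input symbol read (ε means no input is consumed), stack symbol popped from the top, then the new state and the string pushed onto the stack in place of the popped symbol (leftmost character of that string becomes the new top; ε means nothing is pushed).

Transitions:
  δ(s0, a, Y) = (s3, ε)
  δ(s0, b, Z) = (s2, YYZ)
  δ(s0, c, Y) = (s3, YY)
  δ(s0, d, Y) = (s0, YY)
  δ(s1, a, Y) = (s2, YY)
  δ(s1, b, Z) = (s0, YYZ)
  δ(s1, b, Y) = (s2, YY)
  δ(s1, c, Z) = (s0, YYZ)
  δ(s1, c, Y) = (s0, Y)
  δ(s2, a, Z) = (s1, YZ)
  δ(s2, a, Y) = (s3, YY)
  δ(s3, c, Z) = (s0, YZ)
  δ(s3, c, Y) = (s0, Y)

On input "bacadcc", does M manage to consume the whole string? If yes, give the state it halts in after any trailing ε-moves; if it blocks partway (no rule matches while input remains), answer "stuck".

stuck

(s0, bacadcc, Z) ⊢ (s2, acadcc, YYZ) ⊢ (s3, cadcc, YYYZ) ⊢ (s0, adcc, YYYZ) ⊢ (s3, dcc, YYZ)
No transition for (s3, d, top Y); M blocks with input dcc remaining.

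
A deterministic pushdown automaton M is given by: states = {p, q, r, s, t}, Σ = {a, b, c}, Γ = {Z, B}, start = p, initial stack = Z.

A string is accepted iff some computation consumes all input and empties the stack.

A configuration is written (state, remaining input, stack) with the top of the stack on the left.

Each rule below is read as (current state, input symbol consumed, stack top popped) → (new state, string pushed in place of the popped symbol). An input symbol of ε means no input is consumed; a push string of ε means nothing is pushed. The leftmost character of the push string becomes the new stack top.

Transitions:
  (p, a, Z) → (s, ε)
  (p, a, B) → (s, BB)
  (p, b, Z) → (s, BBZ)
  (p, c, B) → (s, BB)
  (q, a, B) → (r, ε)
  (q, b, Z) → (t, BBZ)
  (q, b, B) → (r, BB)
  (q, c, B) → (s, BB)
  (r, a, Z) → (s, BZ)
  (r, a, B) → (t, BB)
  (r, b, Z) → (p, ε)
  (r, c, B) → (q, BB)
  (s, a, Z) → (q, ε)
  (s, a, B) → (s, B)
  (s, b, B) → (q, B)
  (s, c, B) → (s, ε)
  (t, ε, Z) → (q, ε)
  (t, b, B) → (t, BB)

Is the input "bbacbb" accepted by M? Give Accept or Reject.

(p, bbacbb, Z) ⊢ (s, bacbb, BBZ) ⊢ (q, acbb, BBZ) ⊢ (r, cbb, BZ) ⊢ (q, bb, BBZ) ⊢ (r, b, BBBZ)
No transition applies at (r, b, BBBZ); input not fully consumed.

Reject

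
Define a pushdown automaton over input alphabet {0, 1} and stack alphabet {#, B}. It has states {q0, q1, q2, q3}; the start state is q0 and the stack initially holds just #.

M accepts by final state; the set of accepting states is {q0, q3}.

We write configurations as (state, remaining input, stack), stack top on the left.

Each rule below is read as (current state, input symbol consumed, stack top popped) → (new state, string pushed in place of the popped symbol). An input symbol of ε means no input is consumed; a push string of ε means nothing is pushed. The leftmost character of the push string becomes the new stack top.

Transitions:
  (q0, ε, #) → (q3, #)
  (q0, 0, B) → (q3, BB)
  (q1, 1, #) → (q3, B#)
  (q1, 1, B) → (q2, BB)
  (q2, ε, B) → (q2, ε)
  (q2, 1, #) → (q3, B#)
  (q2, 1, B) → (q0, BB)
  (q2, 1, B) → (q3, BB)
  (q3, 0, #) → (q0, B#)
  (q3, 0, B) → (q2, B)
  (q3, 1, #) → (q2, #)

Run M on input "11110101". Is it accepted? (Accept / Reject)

No computation consumes all input and reaches a final state.

Reject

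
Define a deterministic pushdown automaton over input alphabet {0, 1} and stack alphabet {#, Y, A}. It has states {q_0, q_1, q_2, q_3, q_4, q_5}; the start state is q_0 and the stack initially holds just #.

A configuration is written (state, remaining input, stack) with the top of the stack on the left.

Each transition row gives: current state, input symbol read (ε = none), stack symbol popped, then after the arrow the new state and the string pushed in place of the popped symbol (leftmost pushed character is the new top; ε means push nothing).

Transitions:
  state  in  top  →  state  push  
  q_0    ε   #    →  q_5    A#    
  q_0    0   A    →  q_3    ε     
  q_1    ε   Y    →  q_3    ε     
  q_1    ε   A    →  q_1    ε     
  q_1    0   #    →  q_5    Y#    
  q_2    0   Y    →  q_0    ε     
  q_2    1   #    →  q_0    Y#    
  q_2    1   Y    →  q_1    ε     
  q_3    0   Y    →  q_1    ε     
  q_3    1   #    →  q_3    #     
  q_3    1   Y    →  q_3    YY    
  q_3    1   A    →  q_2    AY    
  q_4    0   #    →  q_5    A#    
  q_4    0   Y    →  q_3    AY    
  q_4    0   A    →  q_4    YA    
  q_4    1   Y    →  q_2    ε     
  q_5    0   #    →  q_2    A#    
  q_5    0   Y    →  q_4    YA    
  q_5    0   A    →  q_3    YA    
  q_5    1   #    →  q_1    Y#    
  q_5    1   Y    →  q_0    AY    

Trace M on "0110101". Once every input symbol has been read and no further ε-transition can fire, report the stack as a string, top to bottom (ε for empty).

(q_0, 0110101, #)
  ε-move, top #: go to q_5, push A# → (q_5, 0110101, A#)
  read 0, top A: go to q_3, push YA → (q_3, 110101, YA#)
  read 1, top Y: go to q_3, push YY → (q_3, 10101, YYA#)
  read 1, top Y: go to q_3, push YY → (q_3, 0101, YYYA#)
  read 0, top Y: go to q_1, push ε → (q_1, 101, YYA#)
  ε-move, top Y: go to q_3, push ε → (q_3, 101, YA#)
  read 1, top Y: go to q_3, push YY → (q_3, 01, YYA#)
  read 0, top Y: go to q_1, push ε → (q_1, 1, YA#)
  ε-move, top Y: go to q_3, push ε → (q_3, 1, A#)
  read 1, top A: go to q_2, push AY → (q_2, ε, AY#)
All input consumed in state q_2 with stack AY#.

AY#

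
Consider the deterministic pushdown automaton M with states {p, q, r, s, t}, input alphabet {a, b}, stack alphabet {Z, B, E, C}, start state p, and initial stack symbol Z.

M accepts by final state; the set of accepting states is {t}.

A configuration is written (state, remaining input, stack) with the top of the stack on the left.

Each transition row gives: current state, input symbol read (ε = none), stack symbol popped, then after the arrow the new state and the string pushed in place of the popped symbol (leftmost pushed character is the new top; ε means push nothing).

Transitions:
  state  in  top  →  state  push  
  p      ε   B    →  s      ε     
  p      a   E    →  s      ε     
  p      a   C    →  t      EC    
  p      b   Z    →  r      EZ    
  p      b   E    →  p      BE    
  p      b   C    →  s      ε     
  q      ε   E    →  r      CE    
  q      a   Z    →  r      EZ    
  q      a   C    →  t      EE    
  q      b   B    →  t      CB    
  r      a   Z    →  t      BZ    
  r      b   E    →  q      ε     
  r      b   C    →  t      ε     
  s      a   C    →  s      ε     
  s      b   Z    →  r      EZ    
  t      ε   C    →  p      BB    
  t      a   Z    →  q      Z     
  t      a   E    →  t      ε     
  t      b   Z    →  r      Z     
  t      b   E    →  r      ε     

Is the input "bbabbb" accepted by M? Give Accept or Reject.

Reject

(p, bbabbb, Z)
  read b, top Z: go to r, push EZ → (r, babbb, EZ)
  read b, top E: go to q, push ε → (q, abbb, Z)
  read a, top Z: go to r, push EZ → (r, bbb, EZ)
  read b, top E: go to q, push ε → (q, bb, Z)
No transition applies at (q, bb, Z); input not fully consumed.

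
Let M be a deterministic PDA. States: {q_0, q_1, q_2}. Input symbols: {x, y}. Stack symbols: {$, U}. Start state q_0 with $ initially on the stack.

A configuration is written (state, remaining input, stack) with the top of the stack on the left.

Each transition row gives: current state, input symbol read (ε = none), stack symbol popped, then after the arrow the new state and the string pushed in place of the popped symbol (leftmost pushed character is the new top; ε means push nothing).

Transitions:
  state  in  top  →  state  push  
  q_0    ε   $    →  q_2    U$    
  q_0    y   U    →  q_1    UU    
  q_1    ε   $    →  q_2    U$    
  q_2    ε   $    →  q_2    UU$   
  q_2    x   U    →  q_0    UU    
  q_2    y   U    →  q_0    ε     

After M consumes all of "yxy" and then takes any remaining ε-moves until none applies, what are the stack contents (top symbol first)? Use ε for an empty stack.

(q_0, yxy, $)
  ε-move, top $: go to q_2, push U$ → (q_2, yxy, U$)
  read y, top U: go to q_0, push ε → (q_0, xy, $)
  ε-move, top $: go to q_2, push U$ → (q_2, xy, U$)
  read x, top U: go to q_0, push UU → (q_0, y, UU$)
  read y, top U: go to q_1, push UU → (q_1, ε, UUU$)
All input consumed in state q_1 with stack UUU$.

UUU$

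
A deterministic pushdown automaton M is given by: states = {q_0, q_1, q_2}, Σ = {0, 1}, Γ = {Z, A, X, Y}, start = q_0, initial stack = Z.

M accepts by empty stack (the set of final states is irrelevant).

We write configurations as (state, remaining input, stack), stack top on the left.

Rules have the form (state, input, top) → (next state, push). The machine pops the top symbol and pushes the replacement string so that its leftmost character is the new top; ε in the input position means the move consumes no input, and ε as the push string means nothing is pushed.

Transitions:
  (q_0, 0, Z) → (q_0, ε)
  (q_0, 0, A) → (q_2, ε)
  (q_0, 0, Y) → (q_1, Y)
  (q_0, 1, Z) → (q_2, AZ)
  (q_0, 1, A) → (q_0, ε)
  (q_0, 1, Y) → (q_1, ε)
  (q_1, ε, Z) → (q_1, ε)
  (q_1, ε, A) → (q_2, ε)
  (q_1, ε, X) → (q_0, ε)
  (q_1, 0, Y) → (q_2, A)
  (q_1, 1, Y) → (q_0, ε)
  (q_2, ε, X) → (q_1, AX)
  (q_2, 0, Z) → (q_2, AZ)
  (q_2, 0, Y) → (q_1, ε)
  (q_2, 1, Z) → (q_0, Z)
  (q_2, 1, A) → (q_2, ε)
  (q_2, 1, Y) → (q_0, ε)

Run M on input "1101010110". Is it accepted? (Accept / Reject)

Accept

(q_0, 1101010110, Z)
  read 1, top Z: go to q_2, push AZ → (q_2, 101010110, AZ)
  read 1, top A: go to q_2, push ε → (q_2, 01010110, Z)
  read 0, top Z: go to q_2, push AZ → (q_2, 1010110, AZ)
  read 1, top A: go to q_2, push ε → (q_2, 010110, Z)
  read 0, top Z: go to q_2, push AZ → (q_2, 10110, AZ)
  read 1, top A: go to q_2, push ε → (q_2, 0110, Z)
  read 0, top Z: go to q_2, push AZ → (q_2, 110, AZ)
  read 1, top A: go to q_2, push ε → (q_2, 10, Z)
  read 1, top Z: go to q_0, push Z → (q_0, 0, Z)
  read 0, top Z: go to q_0, push ε → (q_0, ε, ε)
All input consumed and the stack is empty.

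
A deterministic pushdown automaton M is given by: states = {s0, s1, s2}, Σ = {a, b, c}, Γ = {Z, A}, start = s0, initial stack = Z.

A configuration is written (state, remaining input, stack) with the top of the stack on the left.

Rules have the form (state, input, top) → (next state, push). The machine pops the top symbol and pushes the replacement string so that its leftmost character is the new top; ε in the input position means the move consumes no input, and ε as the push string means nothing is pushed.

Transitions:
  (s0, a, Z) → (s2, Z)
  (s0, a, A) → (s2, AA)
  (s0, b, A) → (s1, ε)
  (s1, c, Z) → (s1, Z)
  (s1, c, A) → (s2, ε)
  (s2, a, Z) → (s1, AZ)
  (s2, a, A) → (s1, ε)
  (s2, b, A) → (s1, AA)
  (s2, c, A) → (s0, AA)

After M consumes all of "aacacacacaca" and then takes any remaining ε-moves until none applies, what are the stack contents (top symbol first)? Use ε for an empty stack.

AZ

(s0, aacacacacaca, Z)
  read a, top Z: go to s2, push Z → (s2, acacacacaca, Z)
  read a, top Z: go to s1, push AZ → (s1, cacacacaca, AZ)
  read c, top A: go to s2, push ε → (s2, acacacaca, Z)
  read a, top Z: go to s1, push AZ → (s1, cacacaca, AZ)
  read c, top A: go to s2, push ε → (s2, acacaca, Z)
  read a, top Z: go to s1, push AZ → (s1, cacaca, AZ)
  read c, top A: go to s2, push ε → (s2, acaca, Z)
  read a, top Z: go to s1, push AZ → (s1, caca, AZ)
  read c, top A: go to s2, push ε → (s2, aca, Z)
  read a, top Z: go to s1, push AZ → (s1, ca, AZ)
  read c, top A: go to s2, push ε → (s2, a, Z)
  read a, top Z: go to s1, push AZ → (s1, ε, AZ)
All input consumed in state s1 with stack AZ.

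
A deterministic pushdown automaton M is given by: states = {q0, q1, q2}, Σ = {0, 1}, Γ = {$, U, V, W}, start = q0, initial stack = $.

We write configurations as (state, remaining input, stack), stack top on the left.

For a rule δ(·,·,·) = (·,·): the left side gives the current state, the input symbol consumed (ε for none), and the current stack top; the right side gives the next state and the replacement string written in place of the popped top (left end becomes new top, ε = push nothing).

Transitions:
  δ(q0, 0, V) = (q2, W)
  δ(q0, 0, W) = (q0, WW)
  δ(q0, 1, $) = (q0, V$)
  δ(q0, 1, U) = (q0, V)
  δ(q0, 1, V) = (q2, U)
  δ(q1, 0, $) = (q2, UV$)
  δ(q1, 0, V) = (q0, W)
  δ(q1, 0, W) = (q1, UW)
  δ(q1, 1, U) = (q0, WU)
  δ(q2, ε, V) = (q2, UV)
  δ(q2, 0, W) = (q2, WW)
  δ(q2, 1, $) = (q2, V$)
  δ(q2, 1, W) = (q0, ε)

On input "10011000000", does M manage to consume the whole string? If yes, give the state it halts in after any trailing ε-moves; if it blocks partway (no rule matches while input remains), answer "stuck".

stuck

(q0, 10011000000, $)
  read 1, top $: go to q0, push V$ → (q0, 0011000000, V$)
  read 0, top V: go to q2, push W → (q2, 011000000, W$)
  read 0, top W: go to q2, push WW → (q2, 11000000, WW$)
  read 1, top W: go to q0, push ε → (q0, 1000000, W$)
No transition for (q0, 1, top W); M blocks with input 1000000 remaining.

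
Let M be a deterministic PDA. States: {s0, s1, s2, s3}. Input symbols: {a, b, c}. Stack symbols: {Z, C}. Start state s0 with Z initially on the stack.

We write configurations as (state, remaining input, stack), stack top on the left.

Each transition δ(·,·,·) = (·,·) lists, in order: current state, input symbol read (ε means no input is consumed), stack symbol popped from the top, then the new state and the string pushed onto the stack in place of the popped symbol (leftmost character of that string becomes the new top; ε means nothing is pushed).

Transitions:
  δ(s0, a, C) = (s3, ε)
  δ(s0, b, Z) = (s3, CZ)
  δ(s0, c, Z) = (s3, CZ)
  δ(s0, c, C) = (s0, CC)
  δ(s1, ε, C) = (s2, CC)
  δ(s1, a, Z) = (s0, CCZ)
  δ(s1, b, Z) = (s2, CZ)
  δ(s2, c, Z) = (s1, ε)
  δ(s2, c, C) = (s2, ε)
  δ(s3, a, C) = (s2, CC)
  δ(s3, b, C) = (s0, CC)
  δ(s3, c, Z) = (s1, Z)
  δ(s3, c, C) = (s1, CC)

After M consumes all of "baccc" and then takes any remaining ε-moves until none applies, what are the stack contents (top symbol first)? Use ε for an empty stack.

ε

(s0, baccc, Z)
  read b, top Z: go to s3, push CZ → (s3, accc, CZ)
  read a, top C: go to s2, push CC → (s2, ccc, CCZ)
  read c, top C: go to s2, push ε → (s2, cc, CZ)
  read c, top C: go to s2, push ε → (s2, c, Z)
  read c, top Z: go to s1, push ε → (s1, ε, ε)
All input consumed in state s1 with stack ε.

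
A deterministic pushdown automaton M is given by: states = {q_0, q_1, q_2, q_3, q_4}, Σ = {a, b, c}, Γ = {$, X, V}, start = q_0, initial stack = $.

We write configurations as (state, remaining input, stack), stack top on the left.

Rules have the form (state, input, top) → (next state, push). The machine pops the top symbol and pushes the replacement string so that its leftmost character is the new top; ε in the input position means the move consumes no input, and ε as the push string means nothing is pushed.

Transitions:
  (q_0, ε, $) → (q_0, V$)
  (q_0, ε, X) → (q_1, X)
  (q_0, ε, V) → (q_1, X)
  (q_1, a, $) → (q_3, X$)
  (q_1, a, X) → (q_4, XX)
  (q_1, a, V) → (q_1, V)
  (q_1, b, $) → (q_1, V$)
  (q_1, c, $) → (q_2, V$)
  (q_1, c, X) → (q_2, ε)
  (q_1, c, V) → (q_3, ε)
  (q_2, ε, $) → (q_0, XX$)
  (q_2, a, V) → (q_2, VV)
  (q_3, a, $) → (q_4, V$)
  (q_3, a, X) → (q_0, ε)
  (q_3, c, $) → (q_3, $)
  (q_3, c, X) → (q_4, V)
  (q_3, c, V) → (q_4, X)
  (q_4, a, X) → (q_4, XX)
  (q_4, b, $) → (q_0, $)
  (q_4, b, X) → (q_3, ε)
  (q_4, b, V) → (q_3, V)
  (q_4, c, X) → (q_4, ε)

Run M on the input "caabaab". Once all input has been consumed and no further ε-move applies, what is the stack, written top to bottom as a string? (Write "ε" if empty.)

(q_0, caabaab, $) ⊢ (q_0, caabaab, V$) ⊢ (q_1, caabaab, X$) ⊢ (q_2, aabaab, $) ⊢ (q_0, aabaab, XX$) ⊢ (q_1, aabaab, XX$) ⊢ (q_4, abaab, XXX$) ⊢ (q_4, baab, XXXX$) ⊢ (q_3, aab, XXX$) ⊢ (q_0, ab, XX$) ⊢ (q_1, ab, XX$) ⊢ (q_4, b, XXX$) ⊢ (q_3, ε, XX$)
All input consumed in state q_3 with stack XX$.

XX$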